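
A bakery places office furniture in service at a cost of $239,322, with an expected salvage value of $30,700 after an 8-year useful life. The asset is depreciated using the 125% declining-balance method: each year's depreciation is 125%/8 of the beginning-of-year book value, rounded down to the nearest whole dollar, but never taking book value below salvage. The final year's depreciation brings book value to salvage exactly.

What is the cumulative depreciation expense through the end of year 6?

$152,970

Depreciable base = $239,322 − $30,700 = $208,622.
Year 1: ⌊$239,322 × 125%/8⌋ = $37,394. Book value $201,928.
Year 2: ⌊$201,928 × 125%/8⌋ = $31,551. Book value $170,377.
Year 3: ⌊$170,377 × 125%/8⌋ = $26,621. Book value $143,756.
Year 4: ⌊$143,756 × 125%/8⌋ = $22,461. Book value $121,295.
Year 5: ⌊$121,295 × 125%/8⌋ = $18,952. Book value $102,343.
Year 6: ⌊$102,343 × 125%/8⌋ = $15,991. Book value $86,352.
Accumulated through year 6 = $239,322 − $86,352 = $152,970.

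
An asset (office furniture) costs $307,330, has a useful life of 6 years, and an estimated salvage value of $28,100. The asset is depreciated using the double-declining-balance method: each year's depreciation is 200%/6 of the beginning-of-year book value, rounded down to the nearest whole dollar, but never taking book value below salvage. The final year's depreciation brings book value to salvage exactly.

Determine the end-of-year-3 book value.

$91,062

Depreciable base = $307,330 − $28,100 = $279,230.
Year 1: ⌊$307,330 × 200%/6⌋ = $102,443. Book value $204,887.
Year 2: ⌊$204,887 × 200%/6⌋ = $68,295. Book value $136,592.
Year 3: ⌊$136,592 × 200%/6⌋ = $45,530. Book value $91,062.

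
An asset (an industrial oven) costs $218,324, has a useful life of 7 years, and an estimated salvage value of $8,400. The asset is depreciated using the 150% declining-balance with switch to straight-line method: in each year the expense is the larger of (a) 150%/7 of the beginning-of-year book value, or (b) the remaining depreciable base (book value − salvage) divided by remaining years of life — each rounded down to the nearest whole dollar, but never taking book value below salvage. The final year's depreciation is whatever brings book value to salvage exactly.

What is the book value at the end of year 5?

$57,151

Depreciable base = $218,324 − $8,400 = $209,924.
Year 1: DB = ⌊$218,324 × 150%/7⌋ = $46,783; SL = ⌊$209,924/7⌋ = $29,989 → take DB $46,783. Book value $171,541.
Year 2: DB = ⌊$171,541 × 150%/7⌋ = $36,758; SL = ⌊$163,141/6⌋ = $27,190 → take DB $36,758. Book value $134,783.
Year 3: DB = ⌊$134,783 × 150%/7⌋ = $28,882; SL = ⌊$126,383/5⌋ = $25,276 → take DB $28,882. Book value $105,901.
Year 4: DB = ⌊$105,901 × 150%/7⌋ = $22,693; SL = ⌊$97,501/4⌋ = $24,375 → take SL $24,375. Book value $81,526.
Year 5: DB = ⌊$81,526 × 150%/7⌋ = $17,469; SL = ⌊$73,126/3⌋ = $24,375 → take SL $24,375. Book value $57,151.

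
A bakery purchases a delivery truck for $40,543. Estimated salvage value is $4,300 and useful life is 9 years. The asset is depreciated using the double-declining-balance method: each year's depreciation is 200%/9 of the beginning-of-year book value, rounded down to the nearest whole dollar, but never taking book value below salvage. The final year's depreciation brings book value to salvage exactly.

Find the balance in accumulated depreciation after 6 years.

Depreciable base = $40,543 − $4,300 = $36,243.
Year 1: ⌊$40,543 × 200%/9⌋ = $9,009. Book value $31,534.
Year 2: ⌊$31,534 × 200%/9⌋ = $7,007. Book value $24,527.
Year 3: ⌊$24,527 × 200%/9⌋ = $5,450. Book value $19,077.
Year 4: ⌊$19,077 × 200%/9⌋ = $4,239. Book value $14,838.
Year 5: ⌊$14,838 × 200%/9⌋ = $3,297. Book value $11,541.
Year 6: ⌊$11,541 × 200%/9⌋ = $2,564. Book value $8,977.
Accumulated through year 6 = $40,543 − $8,977 = $31,566.

$31,566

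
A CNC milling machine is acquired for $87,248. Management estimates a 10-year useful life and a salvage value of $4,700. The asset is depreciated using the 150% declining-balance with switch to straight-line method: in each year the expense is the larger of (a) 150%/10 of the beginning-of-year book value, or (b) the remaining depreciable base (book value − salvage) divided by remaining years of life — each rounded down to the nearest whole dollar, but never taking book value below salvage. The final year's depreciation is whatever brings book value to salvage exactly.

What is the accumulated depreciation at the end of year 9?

$75,745

Depreciable base = $87,248 − $4,700 = $82,548.
Year 1: DB = ⌊$87,248 × 150%/10⌋ = $13,087; SL = ⌊$82,548/10⌋ = $8,254 → take DB $13,087. Book value $74,161.
Year 2: DB = ⌊$74,161 × 150%/10⌋ = $11,124; SL = ⌊$69,461/9⌋ = $7,717 → take DB $11,124. Book value $63,037.
Year 3: DB = ⌊$63,037 × 150%/10⌋ = $9,455; SL = ⌊$58,337/8⌋ = $7,292 → take DB $9,455. Book value $53,582.
Year 4: DB = ⌊$53,582 × 150%/10⌋ = $8,037; SL = ⌊$48,882/7⌋ = $6,983 → take DB $8,037. Book value $45,545.
Year 5: DB = ⌊$45,545 × 150%/10⌋ = $6,831; SL = ⌊$40,845/6⌋ = $6,807 → take DB $6,831. Book value $38,714.
Year 6: DB = ⌊$38,714 × 150%/10⌋ = $5,807; SL = ⌊$34,014/5⌋ = $6,802 → take SL $6,802. Book value $31,912.
Year 7: DB = ⌊$31,912 × 150%/10⌋ = $4,786; SL = ⌊$27,212/4⌋ = $6,803 → take SL $6,803. Book value $25,109.
Year 8: DB = ⌊$25,109 × 150%/10⌋ = $3,766; SL = ⌊$20,409/3⌋ = $6,803 → take SL $6,803. Book value $18,306.
Year 9: DB = ⌊$18,306 × 150%/10⌋ = $2,745; SL = ⌊$13,606/2⌋ = $6,803 → take SL $6,803. Book value $11,503.
Accumulated through year 9 = $87,248 − $11,503 = $75,745.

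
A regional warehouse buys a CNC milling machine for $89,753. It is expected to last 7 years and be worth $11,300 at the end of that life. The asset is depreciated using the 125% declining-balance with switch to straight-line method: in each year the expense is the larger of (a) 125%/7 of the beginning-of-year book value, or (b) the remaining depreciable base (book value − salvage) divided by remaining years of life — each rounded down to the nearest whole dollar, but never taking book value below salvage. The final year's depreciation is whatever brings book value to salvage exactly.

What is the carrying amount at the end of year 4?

$40,136

Depreciable base = $89,753 − $11,300 = $78,453.
Year 1: DB = ⌊$89,753 × 125%/7⌋ = $16,027; SL = ⌊$78,453/7⌋ = $11,207 → take DB $16,027. Book value $73,726.
Year 2: DB = ⌊$73,726 × 125%/7⌋ = $13,165; SL = ⌊$62,426/6⌋ = $10,404 → take DB $13,165. Book value $60,561.
Year 3: DB = ⌊$60,561 × 125%/7⌋ = $10,814; SL = ⌊$49,261/5⌋ = $9,852 → take DB $10,814. Book value $49,747.
Year 4: DB = ⌊$49,747 × 125%/7⌋ = $8,883; SL = ⌊$38,447/4⌋ = $9,611 → take SL $9,611. Book value $40,136.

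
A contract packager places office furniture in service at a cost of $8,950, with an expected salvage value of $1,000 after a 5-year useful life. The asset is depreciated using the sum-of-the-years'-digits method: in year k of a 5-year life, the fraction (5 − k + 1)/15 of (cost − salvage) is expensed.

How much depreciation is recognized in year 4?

Depreciable base = $8,950 − $1,000 = $7,950.
Sum of the years' digits = 5+4+3+2+1 = 15.
Year 1: $7,950 × 5/15 = $2,650. Book value $6,300.
Year 2: $7,950 × 4/15 = $2,120. Book value $4,180.
Year 3: $7,950 × 3/15 = $1,590. Book value $2,590.
Year 4: $7,950 × 2/15 = $1,060. Book value $1,530.

$1,060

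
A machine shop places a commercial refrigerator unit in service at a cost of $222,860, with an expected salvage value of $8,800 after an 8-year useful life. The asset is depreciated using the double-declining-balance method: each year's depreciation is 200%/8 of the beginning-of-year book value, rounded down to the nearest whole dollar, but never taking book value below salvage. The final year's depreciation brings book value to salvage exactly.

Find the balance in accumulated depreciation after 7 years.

Depreciable base = $222,860 − $8,800 = $214,060.
Year 1: ⌊$222,860 × 200%/8⌋ = $55,715. Book value $167,145.
Year 2: ⌊$167,145 × 200%/8⌋ = $41,786. Book value $125,359.
Year 3: ⌊$125,359 × 200%/8⌋ = $31,339. Book value $94,020.
Year 4: ⌊$94,020 × 200%/8⌋ = $23,505. Book value $70,515.
Year 5: ⌊$70,515 × 200%/8⌋ = $17,628. Book value $52,887.
Year 6: ⌊$52,887 × 200%/8⌋ = $13,221. Book value $39,666.
Year 7: ⌊$39,666 × 200%/8⌋ = $9,916. Book value $29,750.
Accumulated through year 7 = $222,860 − $29,750 = $193,110.

$193,110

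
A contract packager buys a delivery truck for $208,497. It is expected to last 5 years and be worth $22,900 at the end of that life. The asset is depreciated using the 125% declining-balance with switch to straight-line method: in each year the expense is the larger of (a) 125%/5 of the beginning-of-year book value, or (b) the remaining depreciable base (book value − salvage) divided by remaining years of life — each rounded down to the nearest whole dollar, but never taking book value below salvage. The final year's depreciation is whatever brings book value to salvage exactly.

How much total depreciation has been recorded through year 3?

$122,677

Depreciable base = $208,497 − $22,900 = $185,597.
Year 1: DB = ⌊$208,497 × 125%/5⌋ = $52,124; SL = ⌊$185,597/5⌋ = $37,119 → take DB $52,124. Book value $156,373.
Year 2: DB = ⌊$156,373 × 125%/5⌋ = $39,093; SL = ⌊$133,473/4⌋ = $33,368 → take DB $39,093. Book value $117,280.
Year 3: DB = ⌊$117,280 × 125%/5⌋ = $29,320; SL = ⌊$94,380/3⌋ = $31,460 → take SL $31,460. Book value $85,820.
Accumulated through year 3 = $208,497 − $85,820 = $122,677.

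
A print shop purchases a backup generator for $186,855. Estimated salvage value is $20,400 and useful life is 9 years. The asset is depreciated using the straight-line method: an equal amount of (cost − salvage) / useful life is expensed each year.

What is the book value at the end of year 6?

$75,885

Depreciable base = $186,855 − $20,400 = $166,455.
Annual expense = $166,455 / 9 = $18,495.
End of year 1: book value $168,360.
End of year 2: book value $149,865.
End of year 3: book value $131,370.
End of year 4: book value $112,875.
End of year 5: book value $94,380.
End of year 6: book value $75,885.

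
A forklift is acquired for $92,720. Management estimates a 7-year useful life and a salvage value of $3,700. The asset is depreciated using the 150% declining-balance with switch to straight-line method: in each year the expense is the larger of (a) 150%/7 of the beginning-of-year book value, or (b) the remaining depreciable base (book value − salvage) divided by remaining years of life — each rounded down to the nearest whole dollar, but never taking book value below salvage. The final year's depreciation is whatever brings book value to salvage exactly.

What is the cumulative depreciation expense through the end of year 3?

Depreciable base = $92,720 − $3,700 = $89,020.
Year 1: DB = ⌊$92,720 × 150%/7⌋ = $19,868; SL = ⌊$89,020/7⌋ = $12,717 → take DB $19,868. Book value $72,852.
Year 2: DB = ⌊$72,852 × 150%/7⌋ = $15,611; SL = ⌊$69,152/6⌋ = $11,525 → take DB $15,611. Book value $57,241.
Year 3: DB = ⌊$57,241 × 150%/7⌋ = $12,265; SL = ⌊$53,541/5⌋ = $10,708 → take DB $12,265. Book value $44,976.
Accumulated through year 3 = $92,720 − $44,976 = $47,744.

$47,744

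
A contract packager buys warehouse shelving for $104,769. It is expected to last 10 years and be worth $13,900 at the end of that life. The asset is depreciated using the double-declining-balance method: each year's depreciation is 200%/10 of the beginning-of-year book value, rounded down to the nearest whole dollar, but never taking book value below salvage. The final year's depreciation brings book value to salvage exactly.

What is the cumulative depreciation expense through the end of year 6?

$77,303

Depreciable base = $104,769 − $13,900 = $90,869.
Year 1: ⌊$104,769 × 200%/10⌋ = $20,953. Book value $83,816.
Year 2: ⌊$83,816 × 200%/10⌋ = $16,763. Book value $67,053.
Year 3: ⌊$67,053 × 200%/10⌋ = $13,410. Book value $53,643.
Year 4: ⌊$53,643 × 200%/10⌋ = $10,728. Book value $42,915.
Year 5: ⌊$42,915 × 200%/10⌋ = $8,583. Book value $34,332.
Year 6: ⌊$34,332 × 200%/10⌋ = $6,866. Book value $27,466.
Accumulated through year 6 = $104,769 − $27,466 = $77,303.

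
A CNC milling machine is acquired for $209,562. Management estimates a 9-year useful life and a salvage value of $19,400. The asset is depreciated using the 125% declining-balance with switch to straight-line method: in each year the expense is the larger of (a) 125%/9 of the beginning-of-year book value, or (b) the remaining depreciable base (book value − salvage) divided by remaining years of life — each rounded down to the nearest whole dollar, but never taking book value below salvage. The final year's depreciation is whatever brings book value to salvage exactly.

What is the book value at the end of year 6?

$76,607

Depreciable base = $209,562 − $19,400 = $190,162.
Year 1: DB = ⌊$209,562 × 125%/9⌋ = $29,105; SL = ⌊$190,162/9⌋ = $21,129 → take DB $29,105. Book value $180,457.
Year 2: DB = ⌊$180,457 × 125%/9⌋ = $25,063; SL = ⌊$161,057/8⌋ = $20,132 → take DB $25,063. Book value $155,394.
Year 3: DB = ⌊$155,394 × 125%/9⌋ = $21,582; SL = ⌊$135,994/7⌋ = $19,427 → take DB $21,582. Book value $133,812.
Year 4: DB = ⌊$133,812 × 125%/9⌋ = $18,585; SL = ⌊$114,412/6⌋ = $19,068 → take SL $19,068. Book value $114,744.
Year 5: DB = ⌊$114,744 × 125%/9⌋ = $15,936; SL = ⌊$95,344/5⌋ = $19,068 → take SL $19,068. Book value $95,676.
Year 6: DB = ⌊$95,676 × 125%/9⌋ = $13,288; SL = ⌊$76,276/4⌋ = $19,069 → take SL $19,069. Book value $76,607.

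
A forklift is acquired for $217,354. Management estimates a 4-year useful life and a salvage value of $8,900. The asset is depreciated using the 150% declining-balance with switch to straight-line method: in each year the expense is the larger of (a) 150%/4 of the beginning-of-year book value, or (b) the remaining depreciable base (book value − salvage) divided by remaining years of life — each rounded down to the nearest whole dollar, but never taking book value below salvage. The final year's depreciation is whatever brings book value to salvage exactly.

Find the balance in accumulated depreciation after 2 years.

$132,449

Depreciable base = $217,354 − $8,900 = $208,454.
Year 1: DB = ⌊$217,354 × 150%/4⌋ = $81,507; SL = ⌊$208,454/4⌋ = $52,113 → take DB $81,507. Book value $135,847.
Year 2: DB = ⌊$135,847 × 150%/4⌋ = $50,942; SL = ⌊$126,947/3⌋ = $42,315 → take DB $50,942. Book value $84,905.
Accumulated through year 2 = $217,354 − $84,905 = $132,449.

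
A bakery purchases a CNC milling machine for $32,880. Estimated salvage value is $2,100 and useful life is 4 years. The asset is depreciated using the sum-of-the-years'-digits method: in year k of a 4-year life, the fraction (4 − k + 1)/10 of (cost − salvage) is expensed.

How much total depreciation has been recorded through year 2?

Depreciable base = $32,880 − $2,100 = $30,780.
Sum of the years' digits = 4+3+2+1 = 10.
Year 1: $30,780 × 4/10 = $12,312. Book value $20,568.
Year 2: $30,780 × 3/10 = $9,234. Book value $11,334.
Accumulated through year 2 = $32,880 − $11,334 = $21,546.

$21,546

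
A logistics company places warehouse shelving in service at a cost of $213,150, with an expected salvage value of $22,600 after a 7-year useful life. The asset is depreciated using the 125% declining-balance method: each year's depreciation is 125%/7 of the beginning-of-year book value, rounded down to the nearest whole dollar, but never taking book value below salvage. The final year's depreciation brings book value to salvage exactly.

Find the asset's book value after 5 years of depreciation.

Depreciable base = $213,150 − $22,600 = $190,550.
Year 1: ⌊$213,150 × 125%/7⌋ = $38,062. Book value $175,088.
Year 2: ⌊$175,088 × 125%/7⌋ = $31,265. Book value $143,823.
Year 3: ⌊$143,823 × 125%/7⌋ = $25,682. Book value $118,141.
Year 4: ⌊$118,141 × 125%/7⌋ = $21,096. Book value $97,045.
Year 5: ⌊$97,045 × 125%/7⌋ = $17,329. Book value $79,716.

$79,716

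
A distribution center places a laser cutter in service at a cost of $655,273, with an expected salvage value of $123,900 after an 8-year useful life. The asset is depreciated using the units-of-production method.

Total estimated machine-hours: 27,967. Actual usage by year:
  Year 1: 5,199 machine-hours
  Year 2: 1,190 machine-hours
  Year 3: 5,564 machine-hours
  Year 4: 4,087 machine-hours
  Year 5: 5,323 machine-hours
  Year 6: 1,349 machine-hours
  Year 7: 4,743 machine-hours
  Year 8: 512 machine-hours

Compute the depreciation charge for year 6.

$25,631

Depreciable base = $655,273 − $123,900 = $531,373.
Rate = $531,373 / 27,967 machine-hours = $19 per machine-hour.
Year 1: 5,199 × $19 = $98,781. Book value $556,492.
Year 2: 1,190 × $19 = $22,610. Book value $533,882.
Year 3: 5,564 × $19 = $105,716. Book value $428,166.
Year 4: 4,087 × $19 = $77,653. Book value $350,513.
Year 5: 5,323 × $19 = $101,137. Book value $249,376.
Year 6: 1,349 × $19 = $25,631. Book value $223,745.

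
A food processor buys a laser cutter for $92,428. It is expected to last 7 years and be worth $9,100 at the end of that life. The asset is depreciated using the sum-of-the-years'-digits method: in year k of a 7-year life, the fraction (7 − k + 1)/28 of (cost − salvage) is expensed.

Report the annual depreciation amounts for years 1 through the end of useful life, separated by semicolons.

Depreciable base = $92,428 − $9,100 = $83,328.
Sum of the years' digits = 7+6+5+4+3+2+1 = 28.
Year 1: $83,328 × 7/28 = $20,832. Book value $71,596.
Year 2: $83,328 × 6/28 = $17,856. Book value $53,740.
Year 3: $83,328 × 5/28 = $14,880. Book value $38,860.
Year 4: $83,328 × 4/28 = $11,904. Book value $26,956.
Year 5: $83,328 × 3/28 = $8,928. Book value $18,028.
Year 6: $83,328 × 2/28 = $5,952. Book value $12,076.
Year 7: $83,328 × 1/28 = $2,976. Book value $9,100.

$20,832; $17,856; $14,880; $11,904; $8,928; $5,952; $2,976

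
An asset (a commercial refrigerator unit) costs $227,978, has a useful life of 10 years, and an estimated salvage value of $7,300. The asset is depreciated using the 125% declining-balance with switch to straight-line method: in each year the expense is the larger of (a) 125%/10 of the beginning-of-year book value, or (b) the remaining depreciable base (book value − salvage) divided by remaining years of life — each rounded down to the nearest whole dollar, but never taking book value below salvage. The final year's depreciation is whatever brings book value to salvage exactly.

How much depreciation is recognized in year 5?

Depreciable base = $227,978 − $7,300 = $220,678.
Year 1: DB = ⌊$227,978 × 125%/10⌋ = $28,497; SL = ⌊$220,678/10⌋ = $22,067 → take DB $28,497. Book value $199,481.
Year 2: DB = ⌊$199,481 × 125%/10⌋ = $24,935; SL = ⌊$192,181/9⌋ = $21,353 → take DB $24,935. Book value $174,546.
Year 3: DB = ⌊$174,546 × 125%/10⌋ = $21,818; SL = ⌊$167,246/8⌋ = $20,905 → take DB $21,818. Book value $152,728.
Year 4: DB = ⌊$152,728 × 125%/10⌋ = $19,091; SL = ⌊$145,428/7⌋ = $20,775 → take SL $20,775. Book value $131,953.
Year 5: DB = ⌊$131,953 × 125%/10⌋ = $16,494; SL = ⌊$124,653/6⌋ = $20,775 → take SL $20,775. Book value $111,178.

$20,775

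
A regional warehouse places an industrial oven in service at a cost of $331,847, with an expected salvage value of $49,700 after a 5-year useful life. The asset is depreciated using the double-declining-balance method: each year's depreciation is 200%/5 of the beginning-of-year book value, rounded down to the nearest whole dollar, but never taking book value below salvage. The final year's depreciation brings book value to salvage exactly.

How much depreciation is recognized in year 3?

Depreciable base = $331,847 − $49,700 = $282,147.
Year 1: ⌊$331,847 × 200%/5⌋ = $132,738. Book value $199,109.
Year 2: ⌊$199,109 × 200%/5⌋ = $79,643. Book value $119,466.
Year 3: ⌊$119,466 × 200%/5⌋ = $47,786. Book value $71,680.

$47,786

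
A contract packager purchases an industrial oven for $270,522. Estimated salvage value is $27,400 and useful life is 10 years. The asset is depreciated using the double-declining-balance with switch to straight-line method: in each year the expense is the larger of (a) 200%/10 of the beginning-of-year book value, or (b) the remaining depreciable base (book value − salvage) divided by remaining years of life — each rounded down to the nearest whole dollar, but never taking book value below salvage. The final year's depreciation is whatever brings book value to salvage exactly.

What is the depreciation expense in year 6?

$17,729

Depreciable base = $270,522 − $27,400 = $243,122.
Year 1: DB = ⌊$270,522 × 200%/10⌋ = $54,104; SL = ⌊$243,122/10⌋ = $24,312 → take DB $54,104. Book value $216,418.
Year 2: DB = ⌊$216,418 × 200%/10⌋ = $43,283; SL = ⌊$189,018/9⌋ = $21,002 → take DB $43,283. Book value $173,135.
Year 3: DB = ⌊$173,135 × 200%/10⌋ = $34,627; SL = ⌊$145,735/8⌋ = $18,216 → take DB $34,627. Book value $138,508.
Year 4: DB = ⌊$138,508 × 200%/10⌋ = $27,701; SL = ⌊$111,108/7⌋ = $15,872 → take DB $27,701. Book value $110,807.
Year 5: DB = ⌊$110,807 × 200%/10⌋ = $22,161; SL = ⌊$83,407/6⌋ = $13,901 → take DB $22,161. Book value $88,646.
Year 6: DB = ⌊$88,646 × 200%/10⌋ = $17,729; SL = ⌊$61,246/5⌋ = $12,249 → take DB $17,729. Book value $70,917.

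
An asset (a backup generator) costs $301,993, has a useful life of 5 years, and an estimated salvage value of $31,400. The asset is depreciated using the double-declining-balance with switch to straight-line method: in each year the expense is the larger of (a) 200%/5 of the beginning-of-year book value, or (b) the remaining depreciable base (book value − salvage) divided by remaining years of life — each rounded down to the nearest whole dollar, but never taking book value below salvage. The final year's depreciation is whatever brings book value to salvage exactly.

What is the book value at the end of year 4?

$39,139

Depreciable base = $301,993 − $31,400 = $270,593.
Year 1: DB = ⌊$301,993 × 200%/5⌋ = $120,797; SL = ⌊$270,593/5⌋ = $54,118 → take DB $120,797. Book value $181,196.
Year 2: DB = ⌊$181,196 × 200%/5⌋ = $72,478; SL = ⌊$149,796/4⌋ = $37,449 → take DB $72,478. Book value $108,718.
Year 3: DB = ⌊$108,718 × 200%/5⌋ = $43,487; SL = ⌊$77,318/3⌋ = $25,772 → take DB $43,487. Book value $65,231.
Year 4: DB = ⌊$65,231 × 200%/5⌋ = $26,092; SL = ⌊$33,831/2⌋ = $16,915 → take DB $26,092. Book value $39,139.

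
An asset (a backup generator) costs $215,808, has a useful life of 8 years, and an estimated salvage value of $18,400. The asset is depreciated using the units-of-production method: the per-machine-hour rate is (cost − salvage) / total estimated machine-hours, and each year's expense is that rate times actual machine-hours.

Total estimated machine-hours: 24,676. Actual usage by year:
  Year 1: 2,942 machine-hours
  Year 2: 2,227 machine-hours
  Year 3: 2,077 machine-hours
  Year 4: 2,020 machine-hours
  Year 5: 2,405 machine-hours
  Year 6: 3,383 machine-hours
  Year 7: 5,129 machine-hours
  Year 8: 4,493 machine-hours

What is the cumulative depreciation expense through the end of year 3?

$57,968

Depreciable base = $215,808 − $18,400 = $197,408.
Rate = $197,408 / 24,676 machine-hours = $8 per machine-hour.
Year 1: 2,942 × $8 = $23,536. Book value $192,272.
Year 2: 2,227 × $8 = $17,816. Book value $174,456.
Year 3: 2,077 × $8 = $16,616. Book value $157,840.
Accumulated through year 3 = $215,808 − $157,840 = $57,968.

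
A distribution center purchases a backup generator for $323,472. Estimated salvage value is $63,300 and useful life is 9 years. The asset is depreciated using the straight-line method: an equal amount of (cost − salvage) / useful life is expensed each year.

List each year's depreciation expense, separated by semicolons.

Depreciable base = $323,472 − $63,300 = $260,172.
Annual expense = $260,172 / 9 = $28,908.
End of year 1: book value $294,564.
End of year 2: book value $265,656.
End of year 3: book value $236,748.
End of year 4: book value $207,840.
End of year 5: book value $178,932.
End of year 6: book value $150,024.
End of year 7: book value $121,116.
End of year 8: book value $92,208.
End of year 9: book value $63,300.

$28,908; $28,908; $28,908; $28,908; $28,908; $28,908; $28,908; $28,908; $28,908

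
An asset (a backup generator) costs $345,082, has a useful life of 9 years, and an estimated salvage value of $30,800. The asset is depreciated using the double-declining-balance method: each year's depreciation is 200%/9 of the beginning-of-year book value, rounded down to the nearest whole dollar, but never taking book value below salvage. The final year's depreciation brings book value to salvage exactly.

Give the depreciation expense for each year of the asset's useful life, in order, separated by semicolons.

Depreciable base = $345,082 − $30,800 = $314,282.
Year 1: ⌊$345,082 × 200%/9⌋ = $76,684. Book value $268,398.
Year 2: ⌊$268,398 × 200%/9⌋ = $59,644. Book value $208,754.
Year 3: ⌊$208,754 × 200%/9⌋ = $46,389. Book value $162,365.
Year 4: ⌊$162,365 × 200%/9⌋ = $36,081. Book value $126,284.
Year 5: ⌊$126,284 × 200%/9⌋ = $28,063. Book value $98,221.
Year 6: ⌊$98,221 × 200%/9⌋ = $21,826. Book value $76,395.
Year 7: ⌊$76,395 × 200%/9⌋ = $16,976. Book value $59,419.
Year 8: ⌊$59,419 × 200%/9⌋ = $13,204. Book value $46,215.
Year 9 (final): $46,215 − $30,800 = $15,415. Book value $30,800.

$76,684; $59,644; $46,389; $36,081; $28,063; $21,826; $16,976; $13,204; $15,415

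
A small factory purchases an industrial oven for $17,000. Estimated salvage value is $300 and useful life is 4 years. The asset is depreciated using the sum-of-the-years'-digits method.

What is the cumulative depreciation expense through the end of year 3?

Depreciable base = $17,000 − $300 = $16,700.
Sum of the years' digits = 4+3+2+1 = 10.
Year 1: $16,700 × 4/10 = $6,680. Book value $10,320.
Year 2: $16,700 × 3/10 = $5,010. Book value $5,310.
Year 3: $16,700 × 2/10 = $3,340. Book value $1,970.
Accumulated through year 3 = $17,000 − $1,970 = $15,030.

$15,030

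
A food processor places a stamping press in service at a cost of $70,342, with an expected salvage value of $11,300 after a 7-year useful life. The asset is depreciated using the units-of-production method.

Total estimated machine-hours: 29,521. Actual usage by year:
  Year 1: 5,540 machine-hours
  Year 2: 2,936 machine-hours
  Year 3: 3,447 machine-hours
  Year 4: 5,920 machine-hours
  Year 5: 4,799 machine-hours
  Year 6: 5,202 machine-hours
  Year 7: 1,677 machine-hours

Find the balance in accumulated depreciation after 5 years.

Depreciable base = $70,342 − $11,300 = $59,042.
Rate = $59,042 / 29,521 machine-hours = $2 per machine-hour.
Year 1: 5,540 × $2 = $11,080. Book value $59,262.
Year 2: 2,936 × $2 = $5,872. Book value $53,390.
Year 3: 3,447 × $2 = $6,894. Book value $46,496.
Year 4: 5,920 × $2 = $11,840. Book value $34,656.
Year 5: 4,799 × $2 = $9,598. Book value $25,058.
Accumulated through year 5 = $70,342 − $25,058 = $45,284.

$45,284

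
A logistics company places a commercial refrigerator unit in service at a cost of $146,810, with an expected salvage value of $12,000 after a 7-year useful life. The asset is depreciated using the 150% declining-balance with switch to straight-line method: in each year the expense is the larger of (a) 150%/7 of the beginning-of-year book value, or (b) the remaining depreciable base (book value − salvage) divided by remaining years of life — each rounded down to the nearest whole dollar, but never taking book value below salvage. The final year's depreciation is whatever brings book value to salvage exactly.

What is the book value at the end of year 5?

Depreciable base = $146,810 − $12,000 = $134,810.
Year 1: DB = ⌊$146,810 × 150%/7⌋ = $31,459; SL = ⌊$134,810/7⌋ = $19,258 → take DB $31,459. Book value $115,351.
Year 2: DB = ⌊$115,351 × 150%/7⌋ = $24,718; SL = ⌊$103,351/6⌋ = $17,225 → take DB $24,718. Book value $90,633.
Year 3: DB = ⌊$90,633 × 150%/7⌋ = $19,421; SL = ⌊$78,633/5⌋ = $15,726 → take DB $19,421. Book value $71,212.
Year 4: DB = ⌊$71,212 × 150%/7⌋ = $15,259; SL = ⌊$59,212/4⌋ = $14,803 → take DB $15,259. Book value $55,953.
Year 5: DB = ⌊$55,953 × 150%/7⌋ = $11,989; SL = ⌊$43,953/3⌋ = $14,651 → take SL $14,651. Book value $41,302.

$41,302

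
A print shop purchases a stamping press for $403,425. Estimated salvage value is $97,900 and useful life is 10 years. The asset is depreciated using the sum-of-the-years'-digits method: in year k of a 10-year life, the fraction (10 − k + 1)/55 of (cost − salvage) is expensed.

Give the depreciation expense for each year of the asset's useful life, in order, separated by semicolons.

Depreciable base = $403,425 − $97,900 = $305,525.
Sum of the years' digits = 10+9+8+7+6+5+4+3+2+1 = 55.
Year 1: $305,525 × 10/55 = $55,550. Book value $347,875.
Year 2: $305,525 × 9/55 = $49,995. Book value $297,880.
Year 3: $305,525 × 8/55 = $44,440. Book value $253,440.
Year 4: $305,525 × 7/55 = $38,885. Book value $214,555.
Year 5: $305,525 × 6/55 = $33,330. Book value $181,225.
Year 6: $305,525 × 5/55 = $27,775. Book value $153,450.
Year 7: $305,525 × 4/55 = $22,220. Book value $131,230.
Year 8: $305,525 × 3/55 = $16,665. Book value $114,565.
Year 9: $305,525 × 2/55 = $11,110. Book value $103,455.
Year 10: $305,525 × 1/55 = $5,555. Book value $97,900.

$55,550; $49,995; $44,440; $38,885; $33,330; $27,775; $22,220; $16,665; $11,110; $5,555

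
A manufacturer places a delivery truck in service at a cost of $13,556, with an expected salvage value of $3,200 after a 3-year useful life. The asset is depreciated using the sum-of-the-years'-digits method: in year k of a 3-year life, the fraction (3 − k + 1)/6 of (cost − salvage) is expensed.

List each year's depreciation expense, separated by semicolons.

$5,178; $3,452; $1,726

Depreciable base = $13,556 − $3,200 = $10,356.
Sum of the years' digits = 3+2+1 = 6.
Year 1: $10,356 × 3/6 = $5,178. Book value $8,378.
Year 2: $10,356 × 2/6 = $3,452. Book value $4,926.
Year 3: $10,356 × 1/6 = $1,726. Book value $3,200.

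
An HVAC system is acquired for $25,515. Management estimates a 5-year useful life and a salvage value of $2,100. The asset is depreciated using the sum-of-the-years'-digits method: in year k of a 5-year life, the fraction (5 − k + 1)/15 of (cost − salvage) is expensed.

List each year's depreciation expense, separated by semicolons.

Depreciable base = $25,515 − $2,100 = $23,415.
Sum of the years' digits = 5+4+3+2+1 = 15.
Year 1: $23,415 × 5/15 = $7,805. Book value $17,710.
Year 2: $23,415 × 4/15 = $6,244. Book value $11,466.
Year 3: $23,415 × 3/15 = $4,683. Book value $6,783.
Year 4: $23,415 × 2/15 = $3,122. Book value $3,661.
Year 5: $23,415 × 1/15 = $1,561. Book value $2,100.

$7,805; $6,244; $4,683; $3,122; $1,561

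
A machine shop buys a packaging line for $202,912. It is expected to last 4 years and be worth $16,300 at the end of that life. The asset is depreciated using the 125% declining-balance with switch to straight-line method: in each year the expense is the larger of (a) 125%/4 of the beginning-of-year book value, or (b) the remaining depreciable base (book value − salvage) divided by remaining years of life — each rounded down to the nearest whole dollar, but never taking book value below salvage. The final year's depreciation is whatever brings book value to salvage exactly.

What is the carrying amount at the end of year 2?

$95,908

Depreciable base = $202,912 − $16,300 = $186,612.
Year 1: DB = ⌊$202,912 × 125%/4⌋ = $63,410; SL = ⌊$186,612/4⌋ = $46,653 → take DB $63,410. Book value $139,502.
Year 2: DB = ⌊$139,502 × 125%/4⌋ = $43,594; SL = ⌊$123,202/3⌋ = $41,067 → take DB $43,594. Book value $95,908.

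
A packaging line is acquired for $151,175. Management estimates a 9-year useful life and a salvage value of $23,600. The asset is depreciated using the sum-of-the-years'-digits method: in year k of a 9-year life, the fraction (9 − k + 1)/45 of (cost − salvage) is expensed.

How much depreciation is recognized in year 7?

Depreciable base = $151,175 − $23,600 = $127,575.
Sum of the years' digits = 9+8+7+6+5+4+3+2+1 = 45.
Year 1: $127,575 × 9/45 = $25,515. Book value $125,660.
Year 2: $127,575 × 8/45 = $22,680. Book value $102,980.
Year 3: $127,575 × 7/45 = $19,845. Book value $83,135.
Year 4: $127,575 × 6/45 = $17,010. Book value $66,125.
Year 5: $127,575 × 5/45 = $14,175. Book value $51,950.
Year 6: $127,575 × 4/45 = $11,340. Book value $40,610.
Year 7: $127,575 × 3/45 = $8,505. Book value $32,105.

$8,505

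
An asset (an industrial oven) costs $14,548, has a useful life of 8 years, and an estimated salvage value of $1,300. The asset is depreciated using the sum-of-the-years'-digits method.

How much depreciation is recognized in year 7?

Depreciable base = $14,548 − $1,300 = $13,248.
Sum of the years' digits = 8+7+6+5+4+3+2+1 = 36.
Year 1: $13,248 × 8/36 = $2,944. Book value $11,604.
Year 2: $13,248 × 7/36 = $2,576. Book value $9,028.
Year 3: $13,248 × 6/36 = $2,208. Book value $6,820.
Year 4: $13,248 × 5/36 = $1,840. Book value $4,980.
Year 5: $13,248 × 4/36 = $1,472. Book value $3,508.
Year 6: $13,248 × 3/36 = $1,104. Book value $2,404.
Year 7: $13,248 × 2/36 = $736. Book value $1,668.

$736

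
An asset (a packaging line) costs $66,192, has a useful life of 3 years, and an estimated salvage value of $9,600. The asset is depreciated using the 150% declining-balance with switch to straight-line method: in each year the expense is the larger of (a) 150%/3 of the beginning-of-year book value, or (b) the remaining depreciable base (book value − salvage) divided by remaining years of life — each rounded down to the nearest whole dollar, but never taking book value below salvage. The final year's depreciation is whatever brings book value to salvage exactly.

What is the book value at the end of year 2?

$16,548

Depreciable base = $66,192 − $9,600 = $56,592.
Year 1: DB = ⌊$66,192 × 150%/3⌋ = $33,096; SL = ⌊$56,592/3⌋ = $18,864 → take DB $33,096. Book value $33,096.
Year 2: DB = ⌊$33,096 × 150%/3⌋ = $16,548; SL = ⌊$23,496/2⌋ = $11,748 → take DB $16,548. Book value $16,548.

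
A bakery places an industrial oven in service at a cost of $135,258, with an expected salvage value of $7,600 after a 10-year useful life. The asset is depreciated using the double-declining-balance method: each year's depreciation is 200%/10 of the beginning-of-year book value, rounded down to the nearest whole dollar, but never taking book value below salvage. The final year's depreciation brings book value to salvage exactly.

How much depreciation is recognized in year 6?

$8,864

Depreciable base = $135,258 − $7,600 = $127,658.
Year 1: ⌊$135,258 × 200%/10⌋ = $27,051. Book value $108,207.
Year 2: ⌊$108,207 × 200%/10⌋ = $21,641. Book value $86,566.
Year 3: ⌊$86,566 × 200%/10⌋ = $17,313. Book value $69,253.
Year 4: ⌊$69,253 × 200%/10⌋ = $13,850. Book value $55,403.
Year 5: ⌊$55,403 × 200%/10⌋ = $11,080. Book value $44,323.
Year 6: ⌊$44,323 × 200%/10⌋ = $8,864. Book value $35,459.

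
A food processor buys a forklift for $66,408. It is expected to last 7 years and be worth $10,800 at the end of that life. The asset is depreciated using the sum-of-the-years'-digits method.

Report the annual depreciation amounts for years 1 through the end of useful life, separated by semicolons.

Depreciable base = $66,408 − $10,800 = $55,608.
Sum of the years' digits = 7+6+5+4+3+2+1 = 28.
Year 1: $55,608 × 7/28 = $13,902. Book value $52,506.
Year 2: $55,608 × 6/28 = $11,916. Book value $40,590.
Year 3: $55,608 × 5/28 = $9,930. Book value $30,660.
Year 4: $55,608 × 4/28 = $7,944. Book value $22,716.
Year 5: $55,608 × 3/28 = $5,958. Book value $16,758.
Year 6: $55,608 × 2/28 = $3,972. Book value $12,786.
Year 7: $55,608 × 1/28 = $1,986. Book value $10,800.

$13,902; $11,916; $9,930; $7,944; $5,958; $3,972; $1,986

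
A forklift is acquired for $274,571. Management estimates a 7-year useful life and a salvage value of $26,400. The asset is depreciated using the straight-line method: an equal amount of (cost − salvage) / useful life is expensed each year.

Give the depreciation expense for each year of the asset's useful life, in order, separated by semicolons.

Depreciable base = $274,571 − $26,400 = $248,171.
Annual expense = $248,171 / 7 = $35,453.
End of year 1: book value $239,118.
End of year 2: book value $203,665.
End of year 3: book value $168,212.
End of year 4: book value $132,759.
End of year 5: book value $97,306.
End of year 6: book value $61,853.
End of year 7: book value $26,400.

$35,453; $35,453; $35,453; $35,453; $35,453; $35,453; $35,453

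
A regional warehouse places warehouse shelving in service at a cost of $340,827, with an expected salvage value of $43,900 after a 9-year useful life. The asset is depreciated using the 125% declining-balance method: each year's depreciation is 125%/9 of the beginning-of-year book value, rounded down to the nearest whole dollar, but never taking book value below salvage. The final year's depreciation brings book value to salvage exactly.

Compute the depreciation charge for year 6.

Depreciable base = $340,827 − $43,900 = $296,927.
Year 1: ⌊$340,827 × 125%/9⌋ = $47,337. Book value $293,490.
Year 2: ⌊$293,490 × 125%/9⌋ = $40,762. Book value $252,728.
Year 3: ⌊$252,728 × 125%/9⌋ = $35,101. Book value $217,627.
Year 4: ⌊$217,627 × 125%/9⌋ = $30,225. Book value $187,402.
Year 5: ⌊$187,402 × 125%/9⌋ = $26,028. Book value $161,374.
Year 6: ⌊$161,374 × 125%/9⌋ = $22,413. Book value $138,961.

$22,413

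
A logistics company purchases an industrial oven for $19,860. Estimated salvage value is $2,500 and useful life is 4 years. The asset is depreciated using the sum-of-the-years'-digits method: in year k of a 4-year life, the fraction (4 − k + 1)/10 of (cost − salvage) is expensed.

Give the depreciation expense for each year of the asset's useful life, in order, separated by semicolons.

$6,944; $5,208; $3,472; $1,736

Depreciable base = $19,860 − $2,500 = $17,360.
Sum of the years' digits = 4+3+2+1 = 10.
Year 1: $17,360 × 4/10 = $6,944. Book value $12,916.
Year 2: $17,360 × 3/10 = $5,208. Book value $7,708.
Year 3: $17,360 × 2/10 = $3,472. Book value $4,236.
Year 4: $17,360 × 1/10 = $1,736. Book value $2,500.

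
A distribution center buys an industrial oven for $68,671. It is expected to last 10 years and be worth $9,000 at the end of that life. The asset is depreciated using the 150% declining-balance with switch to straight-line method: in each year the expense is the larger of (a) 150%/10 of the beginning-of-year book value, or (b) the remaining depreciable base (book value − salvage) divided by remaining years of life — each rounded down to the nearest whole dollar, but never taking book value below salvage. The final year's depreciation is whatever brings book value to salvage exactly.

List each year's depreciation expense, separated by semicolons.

Depreciable base = $68,671 − $9,000 = $59,671.
Year 1: DB = ⌊$68,671 × 150%/10⌋ = $10,300; SL = ⌊$59,671/10⌋ = $5,967 → take DB $10,300. Book value $58,371.
Year 2: DB = ⌊$58,371 × 150%/10⌋ = $8,755; SL = ⌊$49,371/9⌋ = $5,485 → take DB $8,755. Book value $49,616.
Year 3: DB = ⌊$49,616 × 150%/10⌋ = $7,442; SL = ⌊$40,616/8⌋ = $5,077 → take DB $7,442. Book value $42,174.
Year 4: DB = ⌊$42,174 × 150%/10⌋ = $6,326; SL = ⌊$33,174/7⌋ = $4,739 → take DB $6,326. Book value $35,848.
Year 5: DB = ⌊$35,848 × 150%/10⌋ = $5,377; SL = ⌊$26,848/6⌋ = $4,474 → take DB $5,377. Book value $30,471.
Year 6: DB = ⌊$30,471 × 150%/10⌋ = $4,570; SL = ⌊$21,471/5⌋ = $4,294 → take DB $4,570. Book value $25,901.
Year 7: DB = ⌊$25,901 × 150%/10⌋ = $3,885; SL = ⌊$16,901/4⌋ = $4,225 → take SL $4,225. Book value $21,676.
Year 8: DB = ⌊$21,676 × 150%/10⌋ = $3,251; SL = ⌊$12,676/3⌋ = $4,225 → take SL $4,225. Book value $17,451.
Year 9: DB = ⌊$17,451 × 150%/10⌋ = $2,617; SL = ⌊$8,451/2⌋ = $4,225 → take SL $4,225. Book value $13,226.
Year 10 (final): $13,226 − $9,000 = $4,226. Book value $9,000.

$10,300; $8,755; $7,442; $6,326; $5,377; $4,570; $4,225; $4,225; $4,225; $4,226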